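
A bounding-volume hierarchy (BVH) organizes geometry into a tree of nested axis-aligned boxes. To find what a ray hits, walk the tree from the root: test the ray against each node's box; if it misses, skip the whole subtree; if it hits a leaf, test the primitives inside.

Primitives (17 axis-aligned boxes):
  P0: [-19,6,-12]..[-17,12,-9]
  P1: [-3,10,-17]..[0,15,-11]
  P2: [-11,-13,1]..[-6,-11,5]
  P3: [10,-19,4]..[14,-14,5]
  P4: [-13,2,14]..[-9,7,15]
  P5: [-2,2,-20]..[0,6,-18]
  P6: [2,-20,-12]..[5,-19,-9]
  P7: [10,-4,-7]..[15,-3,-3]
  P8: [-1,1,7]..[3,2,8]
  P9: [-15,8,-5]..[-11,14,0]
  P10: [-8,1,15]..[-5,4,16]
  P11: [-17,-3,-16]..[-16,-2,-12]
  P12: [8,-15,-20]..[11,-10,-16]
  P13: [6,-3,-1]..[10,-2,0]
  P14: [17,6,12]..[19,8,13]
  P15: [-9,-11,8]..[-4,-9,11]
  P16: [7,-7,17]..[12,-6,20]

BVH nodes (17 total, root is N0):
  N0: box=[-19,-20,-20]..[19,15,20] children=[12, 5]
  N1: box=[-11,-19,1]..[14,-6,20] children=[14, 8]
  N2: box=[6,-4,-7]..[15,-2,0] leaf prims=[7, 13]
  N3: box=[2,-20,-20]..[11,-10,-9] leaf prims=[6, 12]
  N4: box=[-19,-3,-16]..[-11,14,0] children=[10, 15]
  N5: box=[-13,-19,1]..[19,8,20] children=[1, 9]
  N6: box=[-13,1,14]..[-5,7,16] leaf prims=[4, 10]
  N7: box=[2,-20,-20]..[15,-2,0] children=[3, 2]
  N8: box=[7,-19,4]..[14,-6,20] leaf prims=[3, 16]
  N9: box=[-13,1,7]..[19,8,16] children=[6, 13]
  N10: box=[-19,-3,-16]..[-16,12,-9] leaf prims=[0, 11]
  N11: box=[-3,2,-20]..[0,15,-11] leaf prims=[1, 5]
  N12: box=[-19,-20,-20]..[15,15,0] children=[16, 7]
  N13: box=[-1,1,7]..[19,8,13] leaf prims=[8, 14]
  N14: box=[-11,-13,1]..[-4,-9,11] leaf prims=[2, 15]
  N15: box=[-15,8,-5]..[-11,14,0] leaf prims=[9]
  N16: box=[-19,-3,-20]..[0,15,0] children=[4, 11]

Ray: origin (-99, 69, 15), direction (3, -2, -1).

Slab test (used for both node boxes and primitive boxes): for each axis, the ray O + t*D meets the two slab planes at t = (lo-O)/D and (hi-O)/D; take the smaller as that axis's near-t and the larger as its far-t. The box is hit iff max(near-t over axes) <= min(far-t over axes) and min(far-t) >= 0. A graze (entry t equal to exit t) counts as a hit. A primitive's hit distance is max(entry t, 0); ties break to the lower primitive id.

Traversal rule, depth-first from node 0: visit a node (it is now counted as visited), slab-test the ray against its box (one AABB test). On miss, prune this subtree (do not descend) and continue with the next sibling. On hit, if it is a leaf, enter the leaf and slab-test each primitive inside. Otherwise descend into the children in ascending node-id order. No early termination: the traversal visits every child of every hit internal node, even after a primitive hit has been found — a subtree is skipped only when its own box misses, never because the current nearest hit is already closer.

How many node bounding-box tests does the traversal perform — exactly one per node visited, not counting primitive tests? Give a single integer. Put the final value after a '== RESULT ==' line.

Trace the traversal:
N0 x:[80/3,118/3] y:[27,89/2] z:[-5,35] -> hit [27,35], descend [5, 12]
  N5 x:[86/3,118/3] y:[61/2,44] z:[-5,14] -> miss, prune
  N12 x:[80/3,38] y:[27,89/2] z:[15,35] -> hit [27,35], descend [7, 16]
    N7 x:[101/3,38] y:[71/2,89/2] z:[15,35] -> miss, prune
    N16 x:[80/3,33] y:[27,36] z:[15,35] -> hit [27,33], descend [4, 11]
      N4 x:[80/3,88/3] y:[55/2,36] z:[15,31] -> hit [55/2,88/3], descend [10, 15]
        N10 x:[80/3,83/3] y:[57/2,36] z:[24,31] -> miss, prune
        N15 x:[28,88/3] y:[55/2,61/2] z:[15,20] -> miss, prune
      N11 x:[32,33] y:[27,67/2] z:[26,35] -> hit [32,33] leaf, test {P1(miss), P5@t=33}

order=[0, 5, 12, 7, 16, 4, 10, 15, 11]  |boxes|=9  |leaves|=1  hit=P5

== RESULT ==
9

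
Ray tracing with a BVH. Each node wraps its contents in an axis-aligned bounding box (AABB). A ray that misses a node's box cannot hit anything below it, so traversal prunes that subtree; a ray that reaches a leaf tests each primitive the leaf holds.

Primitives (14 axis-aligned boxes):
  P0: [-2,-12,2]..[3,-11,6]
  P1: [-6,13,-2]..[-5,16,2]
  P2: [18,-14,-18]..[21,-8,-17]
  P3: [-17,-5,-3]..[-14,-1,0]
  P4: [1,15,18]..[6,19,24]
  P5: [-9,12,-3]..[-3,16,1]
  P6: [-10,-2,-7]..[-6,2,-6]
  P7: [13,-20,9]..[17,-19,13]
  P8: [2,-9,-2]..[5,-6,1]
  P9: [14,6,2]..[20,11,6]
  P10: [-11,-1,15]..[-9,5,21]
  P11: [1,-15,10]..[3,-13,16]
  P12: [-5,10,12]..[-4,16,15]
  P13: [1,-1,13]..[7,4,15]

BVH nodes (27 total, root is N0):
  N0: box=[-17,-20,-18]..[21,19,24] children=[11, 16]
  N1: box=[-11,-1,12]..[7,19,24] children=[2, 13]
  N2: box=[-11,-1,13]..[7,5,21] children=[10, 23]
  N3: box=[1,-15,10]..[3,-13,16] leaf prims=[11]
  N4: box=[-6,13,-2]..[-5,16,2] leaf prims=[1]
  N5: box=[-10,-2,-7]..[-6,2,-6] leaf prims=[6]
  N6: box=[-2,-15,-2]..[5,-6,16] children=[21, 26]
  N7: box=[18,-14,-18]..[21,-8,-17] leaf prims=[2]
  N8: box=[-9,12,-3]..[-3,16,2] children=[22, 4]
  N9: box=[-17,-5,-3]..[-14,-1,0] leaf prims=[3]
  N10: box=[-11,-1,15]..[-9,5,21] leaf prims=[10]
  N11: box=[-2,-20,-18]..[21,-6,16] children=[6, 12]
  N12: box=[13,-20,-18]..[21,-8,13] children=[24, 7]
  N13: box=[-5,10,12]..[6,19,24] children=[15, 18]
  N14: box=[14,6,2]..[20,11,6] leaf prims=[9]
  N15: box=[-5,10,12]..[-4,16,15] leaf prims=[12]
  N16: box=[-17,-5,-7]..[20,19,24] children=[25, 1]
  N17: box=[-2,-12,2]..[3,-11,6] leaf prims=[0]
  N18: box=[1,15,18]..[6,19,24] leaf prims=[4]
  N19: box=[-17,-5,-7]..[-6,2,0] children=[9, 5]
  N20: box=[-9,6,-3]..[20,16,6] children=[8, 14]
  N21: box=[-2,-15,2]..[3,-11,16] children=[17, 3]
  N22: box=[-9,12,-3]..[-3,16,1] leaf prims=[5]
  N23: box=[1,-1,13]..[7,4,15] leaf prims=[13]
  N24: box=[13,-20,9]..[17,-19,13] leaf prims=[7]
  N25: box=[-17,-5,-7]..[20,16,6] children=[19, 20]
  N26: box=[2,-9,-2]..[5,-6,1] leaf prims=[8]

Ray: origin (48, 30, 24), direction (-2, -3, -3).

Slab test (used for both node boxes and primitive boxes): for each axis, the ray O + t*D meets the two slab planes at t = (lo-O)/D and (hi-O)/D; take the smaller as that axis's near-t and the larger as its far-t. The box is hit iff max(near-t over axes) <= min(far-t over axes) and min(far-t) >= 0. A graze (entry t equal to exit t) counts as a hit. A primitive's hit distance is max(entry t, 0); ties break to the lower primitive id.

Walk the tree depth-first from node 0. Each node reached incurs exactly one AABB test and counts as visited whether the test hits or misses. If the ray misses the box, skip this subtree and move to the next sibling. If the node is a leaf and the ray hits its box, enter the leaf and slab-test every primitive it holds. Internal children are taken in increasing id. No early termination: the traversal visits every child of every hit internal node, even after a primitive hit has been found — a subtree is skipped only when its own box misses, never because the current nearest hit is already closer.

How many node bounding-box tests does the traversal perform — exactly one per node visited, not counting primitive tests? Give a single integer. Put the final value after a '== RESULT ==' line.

Trace the traversal:
N0 x:[27/2,65/2] y:[11/3,50/3] z:[0,14] -> hit [27/2,14], descend [11, 16]
  N11 x:[27/2,25] y:[12,50/3] z:[8/3,14] -> hit [27/2,14], descend [6, 12]
    N6 x:[43/2,25] y:[12,15] z:[8/3,26/3] -> miss, prune
    N12 x:[27/2,35/2] y:[38/3,50/3] z:[11/3,14] -> hit [27/2,14], descend [7, 24]
      N7 x:[27/2,15] y:[38/3,44/3] z:[41/3,14] -> hit [41/3,14] leaf, test {P2@t=41/3}
      N24 x:[31/2,35/2] y:[49/3,50/3] z:[11/3,5] -> miss, prune
  N16 x:[14,65/2] y:[11/3,35/3] z:[0,31/3] -> miss, prune

Summary -> nodes [0, 11, 6, 12, 7, 24, 16]; box-tests=7; leaf-entries=1; first=P2

== RESULT ==
7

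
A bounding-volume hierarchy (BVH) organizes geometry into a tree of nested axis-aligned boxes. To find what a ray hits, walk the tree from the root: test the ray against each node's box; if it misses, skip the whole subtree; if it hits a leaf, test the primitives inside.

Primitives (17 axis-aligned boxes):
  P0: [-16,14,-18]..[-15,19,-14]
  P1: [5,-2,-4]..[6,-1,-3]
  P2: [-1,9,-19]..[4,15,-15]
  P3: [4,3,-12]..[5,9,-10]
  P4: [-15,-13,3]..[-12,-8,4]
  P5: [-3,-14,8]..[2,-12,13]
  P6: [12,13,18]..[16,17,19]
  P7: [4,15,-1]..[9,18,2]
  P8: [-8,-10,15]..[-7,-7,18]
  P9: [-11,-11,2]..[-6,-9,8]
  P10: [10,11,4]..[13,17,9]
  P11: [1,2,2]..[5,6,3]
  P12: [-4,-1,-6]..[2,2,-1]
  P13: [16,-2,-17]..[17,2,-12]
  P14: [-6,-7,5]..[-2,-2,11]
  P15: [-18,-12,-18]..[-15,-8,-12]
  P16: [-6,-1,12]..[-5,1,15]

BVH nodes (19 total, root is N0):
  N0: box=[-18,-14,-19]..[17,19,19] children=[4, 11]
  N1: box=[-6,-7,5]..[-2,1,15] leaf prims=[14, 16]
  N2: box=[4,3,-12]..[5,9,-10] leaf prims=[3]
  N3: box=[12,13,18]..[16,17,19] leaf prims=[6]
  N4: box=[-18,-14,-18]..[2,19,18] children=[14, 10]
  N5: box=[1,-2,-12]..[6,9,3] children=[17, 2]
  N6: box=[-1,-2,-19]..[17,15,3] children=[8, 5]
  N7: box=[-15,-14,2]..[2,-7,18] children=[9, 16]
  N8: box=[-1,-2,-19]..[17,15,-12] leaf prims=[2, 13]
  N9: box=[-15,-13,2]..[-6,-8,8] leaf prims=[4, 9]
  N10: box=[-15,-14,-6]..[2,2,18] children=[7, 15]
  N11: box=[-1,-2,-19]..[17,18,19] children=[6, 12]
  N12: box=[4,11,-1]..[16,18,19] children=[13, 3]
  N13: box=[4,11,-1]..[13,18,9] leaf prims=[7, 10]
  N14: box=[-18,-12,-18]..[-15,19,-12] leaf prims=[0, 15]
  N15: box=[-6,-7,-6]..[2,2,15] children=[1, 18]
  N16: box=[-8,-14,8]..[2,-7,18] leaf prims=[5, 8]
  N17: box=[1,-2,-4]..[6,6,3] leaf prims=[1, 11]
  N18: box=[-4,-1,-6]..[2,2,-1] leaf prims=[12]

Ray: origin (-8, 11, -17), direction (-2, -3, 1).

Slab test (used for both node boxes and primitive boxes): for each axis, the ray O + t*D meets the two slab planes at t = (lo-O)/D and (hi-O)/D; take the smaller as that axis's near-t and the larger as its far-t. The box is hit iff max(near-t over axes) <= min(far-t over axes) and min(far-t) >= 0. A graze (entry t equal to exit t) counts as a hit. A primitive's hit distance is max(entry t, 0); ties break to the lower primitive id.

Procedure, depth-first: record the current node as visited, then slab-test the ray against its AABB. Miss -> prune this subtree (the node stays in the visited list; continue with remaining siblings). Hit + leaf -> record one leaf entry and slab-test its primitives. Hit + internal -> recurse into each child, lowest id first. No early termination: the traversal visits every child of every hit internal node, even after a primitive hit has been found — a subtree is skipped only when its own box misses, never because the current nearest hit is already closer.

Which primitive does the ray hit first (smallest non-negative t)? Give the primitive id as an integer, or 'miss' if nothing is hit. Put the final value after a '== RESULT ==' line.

Traverse from the root:
N0 x:[-25/2,5] y:[-8/3,25/3] z:[-2,36] -> hit [-2,5], descend [4, 11]
  N4 x:[-5,5] y:[-8/3,25/3] z:[-1,35] -> hit [-1,5], descend [10, 14]
    N10 x:[-5,7/2] y:[3,25/3] z:[11,35] -> miss, prune
    N14 x:[7/2,5] y:[-8/3,23/3] z:[-1,5] -> hit [7/2,5] leaf, test {P0(miss), P15(miss)}
  N11 x:[-25/2,-7/2] y:[-7/3,13/3] z:[-2,36] -> miss, prune

Visited [0, 4, 10, 14, 11]. Tests: 5 box, 1 leaf. Nearest: miss.

== RESULT ==
miss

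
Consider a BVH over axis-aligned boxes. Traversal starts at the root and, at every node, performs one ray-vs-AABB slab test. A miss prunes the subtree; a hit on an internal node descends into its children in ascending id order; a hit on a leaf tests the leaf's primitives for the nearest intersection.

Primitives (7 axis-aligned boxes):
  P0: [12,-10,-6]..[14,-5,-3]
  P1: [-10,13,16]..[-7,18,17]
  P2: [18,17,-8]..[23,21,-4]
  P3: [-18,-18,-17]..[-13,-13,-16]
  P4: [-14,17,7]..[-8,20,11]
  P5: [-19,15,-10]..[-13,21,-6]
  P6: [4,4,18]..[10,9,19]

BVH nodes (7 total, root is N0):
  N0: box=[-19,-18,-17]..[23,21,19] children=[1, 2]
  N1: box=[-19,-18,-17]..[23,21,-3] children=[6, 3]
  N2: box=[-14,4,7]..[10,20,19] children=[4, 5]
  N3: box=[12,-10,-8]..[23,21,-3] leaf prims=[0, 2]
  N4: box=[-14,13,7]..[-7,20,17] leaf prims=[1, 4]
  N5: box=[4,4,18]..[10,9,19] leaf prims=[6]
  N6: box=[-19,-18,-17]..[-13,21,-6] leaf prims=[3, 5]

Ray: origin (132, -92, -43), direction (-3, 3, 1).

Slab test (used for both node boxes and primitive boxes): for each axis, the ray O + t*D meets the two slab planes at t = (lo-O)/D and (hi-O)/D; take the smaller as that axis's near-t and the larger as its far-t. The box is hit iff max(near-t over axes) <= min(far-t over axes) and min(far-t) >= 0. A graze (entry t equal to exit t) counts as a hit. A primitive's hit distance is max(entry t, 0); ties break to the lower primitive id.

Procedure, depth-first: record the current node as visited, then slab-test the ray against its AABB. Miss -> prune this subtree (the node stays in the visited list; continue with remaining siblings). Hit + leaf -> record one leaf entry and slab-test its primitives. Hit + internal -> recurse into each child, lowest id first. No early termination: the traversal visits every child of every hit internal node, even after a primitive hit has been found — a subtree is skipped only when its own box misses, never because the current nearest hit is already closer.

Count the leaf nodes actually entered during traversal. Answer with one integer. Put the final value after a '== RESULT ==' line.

Trace the traversal:
N0 x:[109/3,151/3] y:[74/3,113/3] z:[26,62] -> hit [109/3,113/3], descend [1, 2]
  N1 x:[109/3,151/3] y:[74/3,113/3] z:[26,40] -> hit [109/3,113/3], descend [3, 6]
    N3 x:[109/3,40] y:[82/3,113/3] z:[35,40] -> hit [109/3,113/3] leaf, test {P0(miss), P2@t=109/3}
    N6 x:[145/3,151/3] y:[74/3,113/3] z:[26,37] -> miss, prune
  N2 x:[122/3,146/3] y:[32,112/3] z:[50,62] -> miss, prune

Summary -> nodes [0, 1, 3, 6, 2]; box-tests=5; leaf-entries=1; first=P2

== RESULT ==
1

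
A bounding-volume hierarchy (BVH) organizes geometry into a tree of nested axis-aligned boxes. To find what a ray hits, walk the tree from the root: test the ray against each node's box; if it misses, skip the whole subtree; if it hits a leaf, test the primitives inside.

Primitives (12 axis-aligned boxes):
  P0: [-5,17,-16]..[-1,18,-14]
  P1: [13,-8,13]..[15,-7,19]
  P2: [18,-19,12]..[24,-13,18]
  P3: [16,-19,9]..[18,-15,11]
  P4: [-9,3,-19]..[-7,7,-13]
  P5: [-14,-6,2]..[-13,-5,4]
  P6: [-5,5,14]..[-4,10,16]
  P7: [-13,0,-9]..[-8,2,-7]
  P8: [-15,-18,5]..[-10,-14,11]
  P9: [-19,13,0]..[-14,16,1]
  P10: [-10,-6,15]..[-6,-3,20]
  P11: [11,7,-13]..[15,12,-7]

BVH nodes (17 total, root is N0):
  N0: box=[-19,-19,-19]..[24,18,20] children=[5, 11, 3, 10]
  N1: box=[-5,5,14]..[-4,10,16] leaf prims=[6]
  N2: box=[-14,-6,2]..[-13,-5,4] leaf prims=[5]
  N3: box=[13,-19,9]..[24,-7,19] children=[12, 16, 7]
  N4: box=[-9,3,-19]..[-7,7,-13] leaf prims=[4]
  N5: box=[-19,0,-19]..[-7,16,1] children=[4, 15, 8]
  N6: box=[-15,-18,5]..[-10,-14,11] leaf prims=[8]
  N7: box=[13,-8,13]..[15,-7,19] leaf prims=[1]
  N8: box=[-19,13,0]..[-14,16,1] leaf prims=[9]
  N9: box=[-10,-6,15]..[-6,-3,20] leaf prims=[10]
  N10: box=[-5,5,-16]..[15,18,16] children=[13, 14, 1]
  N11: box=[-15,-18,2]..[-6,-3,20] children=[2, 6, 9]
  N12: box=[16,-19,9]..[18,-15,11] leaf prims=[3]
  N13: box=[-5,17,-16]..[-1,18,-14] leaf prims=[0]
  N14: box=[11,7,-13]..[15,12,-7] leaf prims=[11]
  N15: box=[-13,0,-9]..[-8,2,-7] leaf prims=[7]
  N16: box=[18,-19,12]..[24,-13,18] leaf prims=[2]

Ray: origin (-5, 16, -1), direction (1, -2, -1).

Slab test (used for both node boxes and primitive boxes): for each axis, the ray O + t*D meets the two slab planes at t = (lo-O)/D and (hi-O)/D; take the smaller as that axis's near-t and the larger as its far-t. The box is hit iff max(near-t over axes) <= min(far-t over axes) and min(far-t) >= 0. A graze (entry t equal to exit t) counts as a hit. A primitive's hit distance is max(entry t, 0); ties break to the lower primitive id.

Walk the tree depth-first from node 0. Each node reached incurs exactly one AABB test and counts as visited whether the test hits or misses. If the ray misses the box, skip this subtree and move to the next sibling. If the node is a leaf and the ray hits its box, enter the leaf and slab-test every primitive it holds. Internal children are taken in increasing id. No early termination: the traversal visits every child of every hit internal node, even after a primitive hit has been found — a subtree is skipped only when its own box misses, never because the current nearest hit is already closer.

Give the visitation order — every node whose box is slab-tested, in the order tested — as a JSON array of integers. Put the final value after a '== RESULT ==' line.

Trace the traversal:
N0 x:[-14,29] y:[-1,35/2] z:[-21,18] -> hit [-1,35/2], descend [3, 5, 10, 11]
  N3 x:[18,29] y:[23/2,35/2] z:[-20,-10] -> miss, prune
  N5 x:[-14,-2] y:[0,8] z:[-2,18] -> miss, prune
  N10 x:[0,20] y:[-1,11/2] z:[-17,15] -> hit [0,11/2], descend [1, 13, 14]
    N1 x:[0,1] y:[3,11/2] z:[-17,-15] -> miss, prune
    N13 x:[0,4] y:[-1,-1/2] z:[13,15] -> miss, prune
    N14 x:[16,20] y:[2,9/2] z:[6,12] -> miss, prune
  N11 x:[-10,-1] y:[19/2,17] z:[-21,-3] -> miss, prune

8 AABB tests over nodes [0, 3, 5, 10, 1, 13, 14, 11]; 0 leaves entered; closest miss.

== RESULT ==
[0, 3, 5, 10, 1, 13, 14, 11]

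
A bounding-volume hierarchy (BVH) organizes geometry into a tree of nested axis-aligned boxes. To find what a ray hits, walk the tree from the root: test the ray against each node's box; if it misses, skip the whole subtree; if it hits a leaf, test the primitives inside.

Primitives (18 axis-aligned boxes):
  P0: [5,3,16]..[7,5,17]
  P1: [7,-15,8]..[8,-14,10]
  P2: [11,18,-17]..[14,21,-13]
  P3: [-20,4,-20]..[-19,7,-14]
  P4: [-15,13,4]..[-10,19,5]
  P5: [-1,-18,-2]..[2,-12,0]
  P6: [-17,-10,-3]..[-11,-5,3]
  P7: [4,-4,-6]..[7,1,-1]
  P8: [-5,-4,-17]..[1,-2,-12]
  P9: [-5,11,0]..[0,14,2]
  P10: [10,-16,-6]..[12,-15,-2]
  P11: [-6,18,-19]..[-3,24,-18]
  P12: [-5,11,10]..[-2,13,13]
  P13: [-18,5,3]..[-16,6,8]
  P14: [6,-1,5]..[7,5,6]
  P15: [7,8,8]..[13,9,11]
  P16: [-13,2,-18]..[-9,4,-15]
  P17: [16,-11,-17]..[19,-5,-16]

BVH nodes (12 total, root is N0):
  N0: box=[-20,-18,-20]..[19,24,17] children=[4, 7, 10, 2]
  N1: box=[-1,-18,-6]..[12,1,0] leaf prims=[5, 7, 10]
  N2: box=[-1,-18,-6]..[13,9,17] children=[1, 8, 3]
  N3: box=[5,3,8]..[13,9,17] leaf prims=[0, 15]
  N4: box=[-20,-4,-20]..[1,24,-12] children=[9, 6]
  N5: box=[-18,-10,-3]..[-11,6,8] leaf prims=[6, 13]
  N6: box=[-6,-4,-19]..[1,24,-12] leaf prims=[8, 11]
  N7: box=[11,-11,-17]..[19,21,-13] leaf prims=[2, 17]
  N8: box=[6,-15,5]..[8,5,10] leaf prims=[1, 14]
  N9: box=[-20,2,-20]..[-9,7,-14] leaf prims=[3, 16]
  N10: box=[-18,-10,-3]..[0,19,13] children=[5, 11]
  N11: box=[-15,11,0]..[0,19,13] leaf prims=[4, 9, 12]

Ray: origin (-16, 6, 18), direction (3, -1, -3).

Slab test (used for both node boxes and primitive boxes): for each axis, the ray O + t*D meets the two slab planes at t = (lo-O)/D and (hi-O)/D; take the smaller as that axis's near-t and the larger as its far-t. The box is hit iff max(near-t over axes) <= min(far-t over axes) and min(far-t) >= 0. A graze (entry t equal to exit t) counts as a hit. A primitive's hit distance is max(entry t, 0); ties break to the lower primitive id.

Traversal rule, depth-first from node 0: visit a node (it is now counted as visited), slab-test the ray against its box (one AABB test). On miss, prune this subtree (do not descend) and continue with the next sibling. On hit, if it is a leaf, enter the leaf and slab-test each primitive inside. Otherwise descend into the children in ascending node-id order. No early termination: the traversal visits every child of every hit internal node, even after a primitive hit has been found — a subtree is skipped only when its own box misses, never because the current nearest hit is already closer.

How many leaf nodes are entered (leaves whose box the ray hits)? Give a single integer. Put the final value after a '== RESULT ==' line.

Walk:
N0 x:[-4/3,35/3] y:[-18,24] z:[1/3,38/3] -> hit [1/3,35/3], descend [2, 4, 7, 10]
  N2 x:[5,29/3] y:[-3,24] z:[1/3,8] -> hit [5,8], descend [1, 3, 8]
    N1 x:[5,28/3] y:[5,24] z:[6,8] -> hit [6,8] leaf, test {P5(miss), P7@t=20/3, P10(miss)}
    N3 x:[7,29/3] y:[-3,3] z:[1/3,10/3] -> miss, prune
    N8 x:[22/3,8] y:[1,21] z:[8/3,13/3] -> miss, prune
  N4 x:[-4/3,17/3] y:[-18,10] z:[10,38/3] -> miss, prune
  N7 x:[9,35/3] y:[-15,17] z:[31/3,35/3] -> hit [31/3,35/3] leaf, test {P2(miss), P17@t=34/3}
  N10 x:[-2/3,16/3] y:[-13,16] z:[5/3,7] -> hit [5/3,16/3], descend [5, 11]
    N5 x:[-2/3,5/3] y:[0,16] z:[10/3,7] -> miss, prune
    N11 x:[1/3,16/3] y:[-13,-5] z:[5/3,6] -> miss, prune

Visited [0, 2, 1, 3, 8, 4, 7, 10, 5, 11]. Tests: 10 box, 2 leaf. Nearest: P7.

== RESULT ==
2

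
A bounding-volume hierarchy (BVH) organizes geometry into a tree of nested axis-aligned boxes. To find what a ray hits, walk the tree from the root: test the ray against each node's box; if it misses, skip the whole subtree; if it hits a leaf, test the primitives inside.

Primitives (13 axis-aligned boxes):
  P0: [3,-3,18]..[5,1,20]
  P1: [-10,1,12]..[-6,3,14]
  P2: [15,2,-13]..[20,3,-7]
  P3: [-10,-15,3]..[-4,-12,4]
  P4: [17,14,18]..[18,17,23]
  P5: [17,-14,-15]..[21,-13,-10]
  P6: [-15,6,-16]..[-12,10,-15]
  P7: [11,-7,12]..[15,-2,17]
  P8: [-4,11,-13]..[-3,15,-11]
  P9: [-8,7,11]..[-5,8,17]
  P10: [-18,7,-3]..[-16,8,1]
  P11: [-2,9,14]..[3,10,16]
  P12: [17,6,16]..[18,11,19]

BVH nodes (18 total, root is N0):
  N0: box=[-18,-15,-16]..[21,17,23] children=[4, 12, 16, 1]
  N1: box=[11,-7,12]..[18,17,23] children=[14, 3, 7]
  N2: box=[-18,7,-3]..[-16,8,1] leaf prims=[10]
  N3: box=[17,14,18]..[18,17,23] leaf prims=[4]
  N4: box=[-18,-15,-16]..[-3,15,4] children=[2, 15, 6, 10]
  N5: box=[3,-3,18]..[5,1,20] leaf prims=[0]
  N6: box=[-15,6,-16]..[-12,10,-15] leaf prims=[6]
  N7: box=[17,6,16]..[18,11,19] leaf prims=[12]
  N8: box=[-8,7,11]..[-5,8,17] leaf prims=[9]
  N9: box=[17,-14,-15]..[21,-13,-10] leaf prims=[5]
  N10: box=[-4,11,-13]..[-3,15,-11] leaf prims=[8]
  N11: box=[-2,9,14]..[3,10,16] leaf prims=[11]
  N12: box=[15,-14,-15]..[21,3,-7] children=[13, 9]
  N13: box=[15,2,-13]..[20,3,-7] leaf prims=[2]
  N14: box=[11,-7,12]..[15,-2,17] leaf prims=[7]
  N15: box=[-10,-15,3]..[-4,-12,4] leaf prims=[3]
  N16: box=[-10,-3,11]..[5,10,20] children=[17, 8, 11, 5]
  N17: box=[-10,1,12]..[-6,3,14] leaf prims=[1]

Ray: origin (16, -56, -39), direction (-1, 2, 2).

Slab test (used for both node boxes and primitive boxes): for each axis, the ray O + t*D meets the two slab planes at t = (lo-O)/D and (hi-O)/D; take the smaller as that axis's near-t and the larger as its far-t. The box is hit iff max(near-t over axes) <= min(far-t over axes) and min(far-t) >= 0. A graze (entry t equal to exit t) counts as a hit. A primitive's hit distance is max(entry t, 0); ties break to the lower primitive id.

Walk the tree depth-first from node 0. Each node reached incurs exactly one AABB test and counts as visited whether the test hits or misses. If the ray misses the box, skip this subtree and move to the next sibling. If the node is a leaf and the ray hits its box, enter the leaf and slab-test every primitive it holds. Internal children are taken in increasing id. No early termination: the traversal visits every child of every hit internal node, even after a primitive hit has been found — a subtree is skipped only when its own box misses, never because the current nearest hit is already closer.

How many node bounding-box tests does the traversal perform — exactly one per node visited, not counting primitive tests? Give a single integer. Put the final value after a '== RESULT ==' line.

Trace the traversal:
N0 x:[-5,34] y:[41/2,73/2] z:[23/2,31] -> hit [41/2,31], descend [1, 4, 12, 16]
  N1 x:[-2,5] y:[49/2,73/2] z:[51/2,31] -> miss, prune
  N4 x:[19,34] y:[41/2,71/2] z:[23/2,43/2] -> hit [41/2,43/2], descend [2, 6, 10, 15]
    N2 x:[32,34] y:[63/2,32] z:[18,20] -> miss, prune
    N6 x:[28,31] y:[31,33] z:[23/2,12] -> miss, prune
    N10 x:[19,20] y:[67/2,71/2] z:[13,14] -> miss, prune
    N15 x:[20,26] y:[41/2,22] z:[21,43/2] -> hit [21,43/2] leaf, test {P3@t=21}
  N12 x:[-5,1] y:[21,59/2] z:[12,16] -> miss, prune
  N16 x:[11,26] y:[53/2,33] z:[25,59/2] -> miss, prune

Summary -> nodes [0, 1, 4, 2, 6, 10, 15, 12, 16]; box-tests=9; leaf-entries=1; first=P3

== RESULT ==
9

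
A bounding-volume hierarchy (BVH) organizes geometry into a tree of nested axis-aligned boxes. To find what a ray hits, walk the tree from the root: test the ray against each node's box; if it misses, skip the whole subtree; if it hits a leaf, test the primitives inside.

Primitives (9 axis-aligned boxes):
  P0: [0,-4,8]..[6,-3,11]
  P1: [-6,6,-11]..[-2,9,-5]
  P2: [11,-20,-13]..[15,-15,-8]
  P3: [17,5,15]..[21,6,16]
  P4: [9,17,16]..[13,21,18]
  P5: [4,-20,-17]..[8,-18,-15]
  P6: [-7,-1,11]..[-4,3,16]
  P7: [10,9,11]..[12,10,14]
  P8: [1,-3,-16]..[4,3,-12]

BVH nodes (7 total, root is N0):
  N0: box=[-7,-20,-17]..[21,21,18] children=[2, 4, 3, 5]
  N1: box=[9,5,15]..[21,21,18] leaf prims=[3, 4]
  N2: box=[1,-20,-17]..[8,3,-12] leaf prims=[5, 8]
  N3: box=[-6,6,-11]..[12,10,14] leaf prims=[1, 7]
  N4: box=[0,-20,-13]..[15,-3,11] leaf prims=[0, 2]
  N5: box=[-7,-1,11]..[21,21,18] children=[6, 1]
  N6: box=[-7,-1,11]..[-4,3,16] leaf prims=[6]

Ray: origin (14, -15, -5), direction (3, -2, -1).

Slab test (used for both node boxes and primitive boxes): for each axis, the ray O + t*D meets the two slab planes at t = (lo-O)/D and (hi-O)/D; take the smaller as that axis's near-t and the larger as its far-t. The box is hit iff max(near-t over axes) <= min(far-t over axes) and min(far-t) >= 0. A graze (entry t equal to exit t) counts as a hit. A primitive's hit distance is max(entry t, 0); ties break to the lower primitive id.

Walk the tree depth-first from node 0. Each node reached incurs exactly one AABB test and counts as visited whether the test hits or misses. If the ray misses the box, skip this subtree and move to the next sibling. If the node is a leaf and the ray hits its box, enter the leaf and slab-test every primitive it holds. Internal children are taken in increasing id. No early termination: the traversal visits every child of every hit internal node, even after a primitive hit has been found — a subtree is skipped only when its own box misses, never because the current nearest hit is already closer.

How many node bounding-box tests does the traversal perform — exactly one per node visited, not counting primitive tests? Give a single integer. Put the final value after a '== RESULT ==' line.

Traverse from the root:
N0 x:[-7,7/3] y:[-18,5/2] z:[-23,12] -> hit [-7,7/3], descend [2, 3, 4, 5]
  N2 x:[-13/3,-2] y:[-9,5/2] z:[7,12] -> miss, prune
  N3 x:[-20/3,-2/3] y:[-25/2,-21/2] z:[-19,6] -> miss, prune
  N4 x:[-14/3,1/3] y:[-6,5/2] z:[-16,8] -> hit [-14/3,1/3] leaf, test {P0(miss), P2(miss)}
  N5 x:[-7,7/3] y:[-18,-7] z:[-23,-16] -> miss, prune

Visited [0, 2, 3, 4, 5]. Tests: 5 box, 1 leaf. Nearest: miss.

== RESULT ==
5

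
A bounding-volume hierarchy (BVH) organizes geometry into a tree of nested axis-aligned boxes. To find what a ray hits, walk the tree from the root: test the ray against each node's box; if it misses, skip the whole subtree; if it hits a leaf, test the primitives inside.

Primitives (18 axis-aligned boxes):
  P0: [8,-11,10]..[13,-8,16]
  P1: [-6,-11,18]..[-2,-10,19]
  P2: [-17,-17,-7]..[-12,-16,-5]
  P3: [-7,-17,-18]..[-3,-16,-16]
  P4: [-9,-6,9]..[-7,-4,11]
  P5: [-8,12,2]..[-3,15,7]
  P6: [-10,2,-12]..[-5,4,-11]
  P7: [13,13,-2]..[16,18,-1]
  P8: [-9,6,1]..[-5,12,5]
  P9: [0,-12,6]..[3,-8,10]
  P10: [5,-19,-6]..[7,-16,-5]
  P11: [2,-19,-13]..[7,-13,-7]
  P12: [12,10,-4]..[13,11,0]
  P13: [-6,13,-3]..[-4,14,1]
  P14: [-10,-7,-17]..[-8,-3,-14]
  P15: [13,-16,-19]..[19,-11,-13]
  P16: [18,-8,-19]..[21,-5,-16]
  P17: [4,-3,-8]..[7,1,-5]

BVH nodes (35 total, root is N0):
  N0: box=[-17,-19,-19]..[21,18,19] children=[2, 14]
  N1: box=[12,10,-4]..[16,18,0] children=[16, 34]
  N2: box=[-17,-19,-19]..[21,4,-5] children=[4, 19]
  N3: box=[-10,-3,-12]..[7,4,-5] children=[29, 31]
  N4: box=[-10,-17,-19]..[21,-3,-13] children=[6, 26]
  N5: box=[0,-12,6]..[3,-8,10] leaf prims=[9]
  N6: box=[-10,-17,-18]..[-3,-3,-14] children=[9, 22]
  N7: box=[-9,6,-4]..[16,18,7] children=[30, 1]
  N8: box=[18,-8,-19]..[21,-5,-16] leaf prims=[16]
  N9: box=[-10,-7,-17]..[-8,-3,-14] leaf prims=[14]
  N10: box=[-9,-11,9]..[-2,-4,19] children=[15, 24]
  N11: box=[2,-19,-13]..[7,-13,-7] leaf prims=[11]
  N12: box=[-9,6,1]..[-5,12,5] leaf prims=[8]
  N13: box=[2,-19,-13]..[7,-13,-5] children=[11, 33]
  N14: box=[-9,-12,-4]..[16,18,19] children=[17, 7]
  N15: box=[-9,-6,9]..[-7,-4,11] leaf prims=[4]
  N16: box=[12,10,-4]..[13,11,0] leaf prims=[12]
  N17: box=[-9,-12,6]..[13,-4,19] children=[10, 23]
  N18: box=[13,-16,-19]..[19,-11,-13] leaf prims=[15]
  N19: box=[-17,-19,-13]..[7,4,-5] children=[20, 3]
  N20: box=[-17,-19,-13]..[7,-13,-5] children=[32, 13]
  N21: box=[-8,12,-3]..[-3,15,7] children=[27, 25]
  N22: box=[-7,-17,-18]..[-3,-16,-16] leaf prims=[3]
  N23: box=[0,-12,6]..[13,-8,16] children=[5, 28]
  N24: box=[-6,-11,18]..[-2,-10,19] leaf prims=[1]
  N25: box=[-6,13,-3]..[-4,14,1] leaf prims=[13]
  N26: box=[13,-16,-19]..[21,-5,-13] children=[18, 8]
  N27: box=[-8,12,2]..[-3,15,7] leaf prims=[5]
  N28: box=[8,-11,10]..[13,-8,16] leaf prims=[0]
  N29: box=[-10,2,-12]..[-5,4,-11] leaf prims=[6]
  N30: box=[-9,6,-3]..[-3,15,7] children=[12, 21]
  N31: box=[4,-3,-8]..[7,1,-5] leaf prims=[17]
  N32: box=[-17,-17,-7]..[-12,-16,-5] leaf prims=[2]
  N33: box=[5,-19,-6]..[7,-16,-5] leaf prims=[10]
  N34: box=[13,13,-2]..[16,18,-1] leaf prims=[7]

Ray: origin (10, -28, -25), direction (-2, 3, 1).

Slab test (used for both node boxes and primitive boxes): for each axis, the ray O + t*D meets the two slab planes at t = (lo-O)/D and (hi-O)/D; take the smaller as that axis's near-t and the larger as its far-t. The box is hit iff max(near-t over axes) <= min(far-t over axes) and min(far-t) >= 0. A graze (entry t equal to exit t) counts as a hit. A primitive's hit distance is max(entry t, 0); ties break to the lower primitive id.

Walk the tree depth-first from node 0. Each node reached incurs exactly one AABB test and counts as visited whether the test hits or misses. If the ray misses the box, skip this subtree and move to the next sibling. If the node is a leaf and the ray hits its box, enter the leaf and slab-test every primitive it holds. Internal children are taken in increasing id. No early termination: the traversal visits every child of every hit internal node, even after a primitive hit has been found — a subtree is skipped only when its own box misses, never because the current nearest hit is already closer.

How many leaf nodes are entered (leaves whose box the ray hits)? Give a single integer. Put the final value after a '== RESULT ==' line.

Traverse from the root:
N0 x:[-11/2,27/2] y:[3,46/3] z:[6,44] -> hit [6,27/2], descend [2, 14]
  N2 x:[-11/2,27/2] y:[3,32/3] z:[6,20] -> hit [6,32/3], descend [4, 19]
    N4 x:[-11/2,10] y:[11/3,25/3] z:[6,12] -> hit [6,25/3], descend [6, 26]
      N6 x:[13/2,10] y:[11/3,25/3] z:[7,11] -> hit [7,25/3], descend [9, 22]
        N9 x:[9,10] y:[7,25/3] z:[8,11] -> miss, prune
        N22 x:[13/2,17/2] y:[11/3,4] z:[7,9] -> miss, prune
      N26 x:[-11/2,-3/2] y:[4,23/3] z:[6,12] -> miss, prune
    N19 x:[3/2,27/2] y:[3,32/3] z:[12,20] -> miss, prune
  N14 x:[-3,19/2] y:[16/3,46/3] z:[21,44] -> miss, prune

order=[0, 2, 4, 6, 9, 22, 26, 19, 14]  |boxes|=9  |leaves|=0  hit=miss

== RESULT ==
0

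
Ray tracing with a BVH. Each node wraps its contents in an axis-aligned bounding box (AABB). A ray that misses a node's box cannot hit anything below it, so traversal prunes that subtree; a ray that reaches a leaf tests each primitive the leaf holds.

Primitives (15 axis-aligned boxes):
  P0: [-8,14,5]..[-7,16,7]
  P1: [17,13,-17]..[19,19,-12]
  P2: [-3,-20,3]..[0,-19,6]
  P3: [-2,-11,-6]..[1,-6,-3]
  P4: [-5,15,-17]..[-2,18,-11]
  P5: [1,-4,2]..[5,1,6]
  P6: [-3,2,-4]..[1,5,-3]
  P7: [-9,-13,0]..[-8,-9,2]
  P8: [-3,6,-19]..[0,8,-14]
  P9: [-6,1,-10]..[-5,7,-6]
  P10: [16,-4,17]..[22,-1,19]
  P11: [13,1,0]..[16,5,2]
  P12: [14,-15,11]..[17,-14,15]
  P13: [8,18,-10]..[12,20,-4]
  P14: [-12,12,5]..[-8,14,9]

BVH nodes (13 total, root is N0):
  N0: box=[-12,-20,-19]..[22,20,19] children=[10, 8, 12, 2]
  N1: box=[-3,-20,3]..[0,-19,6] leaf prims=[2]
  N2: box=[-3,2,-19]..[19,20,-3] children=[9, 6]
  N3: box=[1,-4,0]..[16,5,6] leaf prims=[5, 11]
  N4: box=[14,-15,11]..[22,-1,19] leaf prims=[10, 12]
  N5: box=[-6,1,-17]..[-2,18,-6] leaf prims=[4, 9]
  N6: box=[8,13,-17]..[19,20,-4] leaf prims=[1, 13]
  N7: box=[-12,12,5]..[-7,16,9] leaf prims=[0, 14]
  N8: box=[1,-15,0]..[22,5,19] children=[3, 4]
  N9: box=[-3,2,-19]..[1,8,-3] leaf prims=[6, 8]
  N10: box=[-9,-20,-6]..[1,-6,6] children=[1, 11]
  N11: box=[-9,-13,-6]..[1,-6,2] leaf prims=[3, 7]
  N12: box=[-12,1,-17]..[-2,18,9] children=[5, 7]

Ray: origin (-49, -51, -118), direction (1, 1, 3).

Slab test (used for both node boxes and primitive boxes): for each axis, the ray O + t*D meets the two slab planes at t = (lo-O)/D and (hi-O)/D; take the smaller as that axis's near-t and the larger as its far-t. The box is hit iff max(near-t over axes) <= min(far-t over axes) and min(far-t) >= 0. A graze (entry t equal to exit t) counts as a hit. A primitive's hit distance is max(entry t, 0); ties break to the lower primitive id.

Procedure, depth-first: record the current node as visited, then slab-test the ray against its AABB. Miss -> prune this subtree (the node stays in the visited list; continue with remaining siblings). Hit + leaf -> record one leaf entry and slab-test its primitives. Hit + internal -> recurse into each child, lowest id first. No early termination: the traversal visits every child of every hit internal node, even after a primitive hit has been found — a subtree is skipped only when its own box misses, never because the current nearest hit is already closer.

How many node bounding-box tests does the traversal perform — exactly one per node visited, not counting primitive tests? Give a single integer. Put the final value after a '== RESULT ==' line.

Walk:
N0 x:[37,71] y:[31,71] z:[33,137/3] -> hit [37,137/3], descend [2, 8, 10, 12]
  N2 x:[46,68] y:[53,71] z:[33,115/3] -> miss, prune
  N8 x:[50,71] y:[36,56] z:[118/3,137/3] -> miss, prune
  N10 x:[40,50] y:[31,45] z:[112/3,124/3] -> hit [40,124/3], descend [1, 11]
    N1 x:[46,49] y:[31,32] z:[121/3,124/3] -> miss, prune
    N11 x:[40,50] y:[38,45] z:[112/3,40] -> hit [40,40] leaf, test {P3(miss), P7@t=40}
  N12 x:[37,47] y:[52,69] z:[101/3,127/3] -> miss, prune

Summary -> nodes [0, 2, 8, 10, 1, 11, 12]; box-tests=7; leaf-entries=1; first=P7

== RESULT ==
7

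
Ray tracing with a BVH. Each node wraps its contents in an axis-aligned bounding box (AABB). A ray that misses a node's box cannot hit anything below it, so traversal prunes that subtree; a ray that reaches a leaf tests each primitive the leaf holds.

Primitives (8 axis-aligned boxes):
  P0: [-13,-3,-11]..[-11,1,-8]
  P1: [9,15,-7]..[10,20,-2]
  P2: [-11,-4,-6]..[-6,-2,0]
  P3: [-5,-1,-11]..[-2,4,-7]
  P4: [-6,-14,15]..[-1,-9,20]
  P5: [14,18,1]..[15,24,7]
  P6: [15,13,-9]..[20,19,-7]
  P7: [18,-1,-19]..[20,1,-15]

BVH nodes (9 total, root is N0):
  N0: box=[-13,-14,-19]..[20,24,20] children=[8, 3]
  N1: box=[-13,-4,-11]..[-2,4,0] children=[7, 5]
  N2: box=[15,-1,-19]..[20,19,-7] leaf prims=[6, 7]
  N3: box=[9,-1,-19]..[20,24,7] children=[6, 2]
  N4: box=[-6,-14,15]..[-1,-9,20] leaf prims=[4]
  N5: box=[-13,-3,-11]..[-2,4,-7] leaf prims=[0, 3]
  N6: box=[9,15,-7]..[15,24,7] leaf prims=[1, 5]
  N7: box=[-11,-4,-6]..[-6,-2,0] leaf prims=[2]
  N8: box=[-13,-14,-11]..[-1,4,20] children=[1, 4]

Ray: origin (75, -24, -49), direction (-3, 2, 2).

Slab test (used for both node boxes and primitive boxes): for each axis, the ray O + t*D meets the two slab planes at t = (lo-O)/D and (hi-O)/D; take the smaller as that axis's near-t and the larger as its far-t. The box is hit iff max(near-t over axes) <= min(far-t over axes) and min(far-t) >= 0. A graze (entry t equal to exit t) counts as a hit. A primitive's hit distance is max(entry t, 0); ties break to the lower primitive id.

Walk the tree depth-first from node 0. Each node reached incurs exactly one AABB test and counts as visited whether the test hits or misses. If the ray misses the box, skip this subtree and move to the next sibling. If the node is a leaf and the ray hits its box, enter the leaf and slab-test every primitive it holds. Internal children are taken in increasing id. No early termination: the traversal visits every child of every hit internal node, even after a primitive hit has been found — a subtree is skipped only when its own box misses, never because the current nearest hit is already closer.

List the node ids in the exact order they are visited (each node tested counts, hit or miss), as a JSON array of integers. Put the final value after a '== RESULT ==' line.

Traverse from the root:
N0 x:[55/3,88/3] y:[5,24] z:[15,69/2] -> hit [55/3,24], descend [3, 8]
  N3 x:[55/3,22] y:[23/2,24] z:[15,28] -> hit [55/3,22], descend [2, 6]
    N2 x:[55/3,20] y:[23/2,43/2] z:[15,21] -> hit [55/3,20] leaf, test {P6@t=20, P7(miss)}
    N6 x:[20,22] y:[39/2,24] z:[21,28] -> hit [21,22] leaf, test {P1@t=65/3, P5(miss)}
  N8 x:[76/3,88/3] y:[5,14] z:[19,69/2] -> miss, prune

Summary -> nodes [0, 3, 2, 6, 8]; box-tests=5; leaf-entries=2; first=P6

== RESULT ==
[0, 3, 2, 6, 8]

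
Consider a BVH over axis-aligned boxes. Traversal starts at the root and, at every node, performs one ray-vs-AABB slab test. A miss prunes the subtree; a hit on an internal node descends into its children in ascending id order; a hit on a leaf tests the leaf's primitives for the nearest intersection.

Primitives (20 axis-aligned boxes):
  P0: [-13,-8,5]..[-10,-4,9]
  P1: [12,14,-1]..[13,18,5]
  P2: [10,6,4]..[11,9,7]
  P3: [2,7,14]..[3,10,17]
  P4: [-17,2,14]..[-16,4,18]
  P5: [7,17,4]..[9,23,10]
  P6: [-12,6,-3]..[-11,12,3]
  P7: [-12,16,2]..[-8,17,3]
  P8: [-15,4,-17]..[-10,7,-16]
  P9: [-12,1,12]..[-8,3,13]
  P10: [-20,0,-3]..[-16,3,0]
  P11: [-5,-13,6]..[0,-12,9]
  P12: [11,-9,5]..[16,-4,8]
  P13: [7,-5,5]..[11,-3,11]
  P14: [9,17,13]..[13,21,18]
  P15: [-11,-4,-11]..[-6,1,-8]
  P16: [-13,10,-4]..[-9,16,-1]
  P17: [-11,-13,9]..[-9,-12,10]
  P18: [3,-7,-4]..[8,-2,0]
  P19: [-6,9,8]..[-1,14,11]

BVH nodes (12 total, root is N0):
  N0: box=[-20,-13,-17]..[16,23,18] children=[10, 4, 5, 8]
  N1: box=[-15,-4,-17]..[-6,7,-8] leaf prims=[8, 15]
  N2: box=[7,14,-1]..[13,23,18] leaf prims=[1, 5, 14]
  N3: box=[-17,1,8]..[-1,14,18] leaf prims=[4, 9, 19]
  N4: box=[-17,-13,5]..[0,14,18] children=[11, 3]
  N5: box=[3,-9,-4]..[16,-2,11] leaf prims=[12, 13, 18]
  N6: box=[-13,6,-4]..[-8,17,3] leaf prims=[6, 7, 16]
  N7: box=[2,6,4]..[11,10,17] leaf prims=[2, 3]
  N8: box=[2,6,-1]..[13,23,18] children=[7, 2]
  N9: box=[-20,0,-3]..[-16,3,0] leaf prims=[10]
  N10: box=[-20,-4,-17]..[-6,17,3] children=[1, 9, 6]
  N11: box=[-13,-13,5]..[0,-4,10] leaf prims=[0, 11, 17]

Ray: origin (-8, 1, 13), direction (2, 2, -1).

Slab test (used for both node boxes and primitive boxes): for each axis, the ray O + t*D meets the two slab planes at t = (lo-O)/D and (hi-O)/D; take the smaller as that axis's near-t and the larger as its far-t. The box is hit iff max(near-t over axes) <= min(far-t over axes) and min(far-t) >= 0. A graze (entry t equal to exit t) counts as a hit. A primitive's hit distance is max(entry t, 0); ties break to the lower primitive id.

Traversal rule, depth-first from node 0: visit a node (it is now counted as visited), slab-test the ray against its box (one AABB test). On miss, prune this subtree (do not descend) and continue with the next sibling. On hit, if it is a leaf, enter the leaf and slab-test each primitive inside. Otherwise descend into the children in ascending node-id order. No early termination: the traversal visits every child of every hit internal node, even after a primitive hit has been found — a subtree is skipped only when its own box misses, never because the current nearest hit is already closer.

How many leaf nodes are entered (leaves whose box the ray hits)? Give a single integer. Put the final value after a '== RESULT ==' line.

Traverse from the root:
N0 x:[-6,12] y:[-7,11] z:[-5,30] -> hit [-5,11], descend [4, 5, 8, 10]
  N4 x:[-9/2,4] y:[-7,13/2] z:[-5,8] -> hit [-9/2,4], descend [3, 11]
    N3 x:[-9/2,7/2] y:[0,13/2] z:[-5,5] -> hit [0,7/2] leaf, test {P4(miss), P9@t=0, P19(miss)}
    N11 x:[-5/2,4] y:[-7,-5/2] z:[3,8] -> miss, prune
  N5 x:[11/2,12] y:[-5,-3/2] z:[2,17] -> miss, prune
  N8 x:[5,21/2] y:[5/2,11] z:[-5,14] -> hit [5,21/2], descend [2, 7]
    N2 x:[15/2,21/2] y:[13/2,11] z:[-5,14] -> hit [15/2,21/2] leaf, test {P1(miss), P5@t=8, P14(miss)}
    N7 x:[5,19/2] y:[5/2,9/2] z:[-4,9] -> miss, prune
  N10 x:[-6,1] y:[-5/2,8] z:[10,30] -> miss, prune

order=[0, 4, 3, 11, 5, 8, 2, 7, 10]  |boxes|=9  |leaves|=2  hit=P9

== RESULT ==
2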